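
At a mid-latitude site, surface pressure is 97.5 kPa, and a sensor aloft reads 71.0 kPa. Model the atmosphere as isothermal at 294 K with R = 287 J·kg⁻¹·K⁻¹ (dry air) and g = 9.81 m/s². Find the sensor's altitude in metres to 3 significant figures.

Scale height: H = RT/g = 287 × 294 / 9.81 = 8601.2 m.
Invert the barometric formula: z = H ln(P₀/P).
P₀/P = 97.5/71.0 = 1.3732; ln(1.3732) = 0.31714.
z = 8601.2 × 0.31714 = 2727.8 m.

z ≈ 2730 m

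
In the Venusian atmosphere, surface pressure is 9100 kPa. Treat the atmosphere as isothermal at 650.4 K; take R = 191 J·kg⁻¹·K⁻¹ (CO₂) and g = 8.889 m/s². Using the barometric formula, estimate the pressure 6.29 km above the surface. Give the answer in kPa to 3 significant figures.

Scale height: H = RT/g = 191 × 650.4 / 8.889 = 13975 m.
Barometric formula: P = P₀ exp(−z/H).
z/H = 6290.0/13975 = 0.45009; exp(−0.45009) = 0.63757.
P = 9100 × 0.63757 = 5801.9 kPa.

P ≈ 5800 kPa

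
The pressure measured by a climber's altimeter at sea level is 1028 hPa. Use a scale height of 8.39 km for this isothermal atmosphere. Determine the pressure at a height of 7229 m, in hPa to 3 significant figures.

Barometric formula: P = P₀ exp(−z/H).
z/H = 7229.0/8390.0 = 0.86162; exp(−0.86162) = 0.42248.
P = 1028 × 0.42248 = 434.31 hPa.

P ≈ 434 hPa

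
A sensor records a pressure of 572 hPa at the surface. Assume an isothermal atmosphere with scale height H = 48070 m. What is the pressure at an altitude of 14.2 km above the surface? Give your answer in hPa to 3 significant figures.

Barometric formula: P = P₀ exp(−z/H).
z/H = 14200/48070 = 0.29540; exp(−0.29540) = 0.74423.
P = 572 × 0.74423 = 425.70 hPa.

P ≈ 426 hPa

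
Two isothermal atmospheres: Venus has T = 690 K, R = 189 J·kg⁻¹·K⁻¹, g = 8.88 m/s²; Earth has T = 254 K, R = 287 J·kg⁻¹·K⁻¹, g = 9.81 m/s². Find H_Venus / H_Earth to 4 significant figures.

H = RT/g for each body.
H_Venus = 189 × 690 / 8.88 = 14686 m.
H_Earth = 287 × 254 / 9.81 = 7431.0 m.
H_Venus/H_Earth = 14686/7431.0 = 1.9763.

H_Venus/H_Earth ≈ 1.976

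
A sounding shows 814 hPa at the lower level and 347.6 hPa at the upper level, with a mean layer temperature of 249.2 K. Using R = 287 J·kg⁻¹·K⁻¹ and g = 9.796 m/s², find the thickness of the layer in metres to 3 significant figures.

Δz ≈ 6210 m

Hypsometric equation: Δz = (R T̄/g) ln(P₁/P₂).
R T̄/g = 287 × 249.2 / 9.796 = 7301.0 m.
ln(814/347.6) = ln(2.3418) = 0.85092.
Δz = 7301.0 × 0.85092 = 6212.6 m.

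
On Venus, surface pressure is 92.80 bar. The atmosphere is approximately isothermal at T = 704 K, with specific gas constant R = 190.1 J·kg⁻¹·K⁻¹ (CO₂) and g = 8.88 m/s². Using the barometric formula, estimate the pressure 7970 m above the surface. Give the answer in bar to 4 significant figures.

P ≈ 54.69 bar

Scale height: H = RT/g = 190.1 × 704 / 8.88 = 15071 m.
Barometric formula: P = P₀ exp(−z/H).
z/H = 7970.0/15071 = 0.52883; exp(−0.52883) = 0.58929.
P = 92.80 × 0.58929 = 54.686 bar.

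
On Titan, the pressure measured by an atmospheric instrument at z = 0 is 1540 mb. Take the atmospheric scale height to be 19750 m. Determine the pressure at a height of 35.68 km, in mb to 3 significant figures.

Barometric formula: P = P₀ exp(−z/H).
z/H = 35680/19750 = 1.8066; exp(−1.8066) = 0.16421.
P = 1540 × 0.16421 = 252.88 mb.

P ≈ 253 mb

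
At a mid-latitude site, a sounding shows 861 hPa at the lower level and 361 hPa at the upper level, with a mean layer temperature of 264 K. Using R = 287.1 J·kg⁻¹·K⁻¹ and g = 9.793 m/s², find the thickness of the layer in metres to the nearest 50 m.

Δz ≈ 6750 m

Hypsometric equation: Δz = (R T̄/g) ln(P₁/P₂).
R T̄/g = 287.1 × 264 / 9.793 = 7739.7 m.
ln(861/361) = ln(2.3850) = 0.86920.
Δz = 7739.7 × 0.86920 = 6727.3 m.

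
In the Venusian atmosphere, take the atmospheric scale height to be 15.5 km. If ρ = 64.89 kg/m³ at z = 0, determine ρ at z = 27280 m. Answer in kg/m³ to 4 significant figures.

In an isothermal atmosphere, density decays like pressure: ρ = ρ₀ exp(−z/H).
z/H = 27280/15500 = 1.7600; exp(−1.7600) = 0.17204.
ρ = 64.89 × 0.17204 = 11.164 kg/m³.

ρ ≈ 11.16 kg/m³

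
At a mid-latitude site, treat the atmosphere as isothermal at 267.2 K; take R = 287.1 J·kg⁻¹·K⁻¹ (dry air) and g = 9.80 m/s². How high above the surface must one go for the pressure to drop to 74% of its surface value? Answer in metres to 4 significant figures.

z ≈ 2357 m

Scale height: H = RT/g = 287.1 × 267.2 / 9.80 = 7827.9 m.
Set P/P₀ = exp(−z/H) = 0.74, so z = −H ln(0.74).
−ln(0.74) = 0.30111; z = 7827.9 × 0.30111 = 2357.1 m.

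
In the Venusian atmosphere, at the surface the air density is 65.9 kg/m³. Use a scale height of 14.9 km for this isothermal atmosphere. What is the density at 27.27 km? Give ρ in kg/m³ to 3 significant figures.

In an isothermal atmosphere, density decays like pressure: ρ = ρ₀ exp(−z/H).
z/H = 27270/14900 = 1.8302; exp(−1.8302) = 0.16038.
ρ = 65.9 × 0.16038 = 10.569 kg/m³.

ρ ≈ 10.6 kg/m³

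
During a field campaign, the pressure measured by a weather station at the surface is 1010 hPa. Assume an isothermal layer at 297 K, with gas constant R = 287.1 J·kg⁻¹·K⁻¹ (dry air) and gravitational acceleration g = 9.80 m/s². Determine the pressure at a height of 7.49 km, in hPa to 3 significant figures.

P ≈ 427 hPa

Scale height: H = RT/g = 287.1 × 297 / 9.80 = 8700.9 m.
Barometric formula: P = P₀ exp(−z/H).
z/H = 7490.0/8700.9 = 0.86083; exp(−0.86083) = 0.42281.
P = 1010 × 0.42281 = 427.04 hPa.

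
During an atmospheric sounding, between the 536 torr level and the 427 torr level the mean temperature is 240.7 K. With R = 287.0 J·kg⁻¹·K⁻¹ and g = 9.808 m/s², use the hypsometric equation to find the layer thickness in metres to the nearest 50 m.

Hypsometric equation: Δz = (R T̄/g) ln(P₁/P₂).
R T̄/g = 287.0 × 240.7 / 9.808 = 7043.3 m.
ln(536/427) = ln(1.2553) = 0.22737.
Δz = 7043.3 × 0.22737 = 1601.4 m.

Δz ≈ 1600 m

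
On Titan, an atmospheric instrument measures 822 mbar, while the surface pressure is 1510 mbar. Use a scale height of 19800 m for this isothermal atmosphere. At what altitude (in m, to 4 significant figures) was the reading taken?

Invert the barometric formula: z = H ln(P₀/P).
P₀/P = 1510/822 = 1.8370; ln(1.8370) = 0.60813.
z = 19800 × 0.60813 = 12041 m.

z ≈ 12040 m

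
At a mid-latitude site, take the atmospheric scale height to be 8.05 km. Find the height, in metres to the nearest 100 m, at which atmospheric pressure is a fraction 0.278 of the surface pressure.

z ≈ 10300 m

Set P/P₀ = exp(−z/H) = 0.278, so z = −H ln(0.278).
−ln(0.278) = 1.2801; z = 8050.0 × 1.2801 = 10305 m.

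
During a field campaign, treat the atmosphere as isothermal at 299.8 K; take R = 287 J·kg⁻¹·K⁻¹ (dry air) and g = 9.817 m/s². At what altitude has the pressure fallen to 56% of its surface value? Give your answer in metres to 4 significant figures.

z ≈ 5082 m

Scale height: H = RT/g = 287 × 299.8 / 9.817 = 8764.7 m.
Set P/P₀ = exp(−z/H) = 0.56, so z = −H ln(0.56).
−ln(0.56) = 0.57982; z = 8764.7 × 0.57982 = 5081.9 m.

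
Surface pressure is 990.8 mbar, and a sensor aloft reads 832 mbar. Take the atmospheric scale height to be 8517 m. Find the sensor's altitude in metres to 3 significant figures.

z ≈ 1490 m

Invert the barometric formula: z = H ln(P₀/P).
P₀/P = 990.8/832 = 1.1909; ln(1.1909) = 0.17471.
z = 8517.0 × 0.17471 = 1488.0 m.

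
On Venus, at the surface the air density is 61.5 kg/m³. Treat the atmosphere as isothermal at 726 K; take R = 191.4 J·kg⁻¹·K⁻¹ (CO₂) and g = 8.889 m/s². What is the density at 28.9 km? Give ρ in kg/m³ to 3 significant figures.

ρ ≈ 9.68 kg/m³

Scale height: H = RT/g = 191.4 × 726 / 8.889 = 15632 m.
In an isothermal atmosphere, density decays like pressure: ρ = ρ₀ exp(−z/H).
z/H = 28900/15632 = 1.8488; exp(−1.8488) = 0.15743.
ρ = 61.5 × 0.15743 = 9.6819 kg/m³.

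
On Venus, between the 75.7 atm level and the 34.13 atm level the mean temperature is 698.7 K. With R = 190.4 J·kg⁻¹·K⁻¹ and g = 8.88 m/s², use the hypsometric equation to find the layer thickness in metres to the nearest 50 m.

Δz ≈ 11950 m

Hypsometric equation: Δz = (R T̄/g) ln(P₁/P₂).
R T̄/g = 190.4 × 698.7 / 8.88 = 14981 m.
ln(75.7/34.13) = ln(2.2180) = 0.79661.
Δz = 14981 × 0.79661 = 11934 m.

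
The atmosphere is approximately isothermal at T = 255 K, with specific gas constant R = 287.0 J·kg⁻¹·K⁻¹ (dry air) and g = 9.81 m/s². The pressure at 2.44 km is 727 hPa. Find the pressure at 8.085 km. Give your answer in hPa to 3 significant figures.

P ≈ 341 hPa

Scale height: H = RT/g = 287.0 × 255 / 9.81 = 7460.2 m.
Between two levels, P₂ = P₁ exp(−Δz/H) with Δz = z₂ − z₁.
Δz = 8085.0 − 2440.0 = 5645.0 m; Δz/H = 5645.0/7460.2 = 0.75668.
P₂ = 727 × exp(−0.75668) = 727 × 0.46922 = 341.12 hPa.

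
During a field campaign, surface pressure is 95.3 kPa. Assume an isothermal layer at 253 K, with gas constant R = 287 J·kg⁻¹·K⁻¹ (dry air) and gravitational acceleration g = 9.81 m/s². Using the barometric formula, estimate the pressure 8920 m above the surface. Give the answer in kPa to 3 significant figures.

P ≈ 28.6 kPa

Scale height: H = RT/g = 287 × 253 / 9.81 = 7401.7 m.
Barometric formula: P = P₀ exp(−z/H).
z/H = 8920.0/7401.7 = 1.2051; exp(−1.2051) = 0.29966.
P = 95.3 × 0.29966 = 28.558 kPa.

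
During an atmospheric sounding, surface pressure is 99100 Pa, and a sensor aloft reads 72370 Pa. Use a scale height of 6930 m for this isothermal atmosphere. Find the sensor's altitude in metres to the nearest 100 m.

Invert the barometric formula: z = H ln(P₀/P).
P₀/P = 99100/72370 = 1.3694; ln(1.3694) = 0.31437.
z = 6930.0 × 0.31437 = 2178.6 m.

z ≈ 2200 m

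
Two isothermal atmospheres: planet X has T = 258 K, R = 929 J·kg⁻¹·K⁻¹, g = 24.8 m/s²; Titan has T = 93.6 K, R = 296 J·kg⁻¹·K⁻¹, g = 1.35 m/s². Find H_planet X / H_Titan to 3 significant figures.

H_planet X/H_Titan ≈ 0.471

H = RT/g for each body.
H_planet X = 929 × 258 / 24.8 = 9664.6 m.
H_Titan = 296 × 93.6 / 1.35 = 20523 m.
H_planet X/H_Titan = 9664.6/20523 = 0.47092.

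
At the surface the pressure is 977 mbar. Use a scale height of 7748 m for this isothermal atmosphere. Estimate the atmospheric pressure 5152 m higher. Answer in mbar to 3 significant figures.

P ≈ 502 mbar

Barometric formula: P = P₀ exp(−z/H).
z/H = 5152.0/7748.0 = 0.66495; exp(−0.66495) = 0.51430.
P = 977 × 0.51430 = 502.47 mbar.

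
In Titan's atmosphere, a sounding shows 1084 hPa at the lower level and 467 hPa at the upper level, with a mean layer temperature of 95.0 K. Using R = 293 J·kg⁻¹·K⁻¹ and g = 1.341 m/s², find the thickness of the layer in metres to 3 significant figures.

Hypsometric equation: Δz = (R T̄/g) ln(P₁/P₂).
R T̄/g = 293 × 95.0 / 1.341 = 20757 m.
ln(1084/467) = ln(2.3212) = 0.84208.
Δz = 20757 × 0.84208 = 17479 m.

Δz ≈ 17500 m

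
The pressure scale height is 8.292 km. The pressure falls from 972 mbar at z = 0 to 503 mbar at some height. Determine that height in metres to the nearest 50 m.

Invert the barometric formula: z = H ln(P₀/P).
P₀/P = 972/503 = 1.9324; ln(1.9324) = 0.65876.
z = 8292.0 × 0.65876 = 5462.4 m.

z ≈ 5450 m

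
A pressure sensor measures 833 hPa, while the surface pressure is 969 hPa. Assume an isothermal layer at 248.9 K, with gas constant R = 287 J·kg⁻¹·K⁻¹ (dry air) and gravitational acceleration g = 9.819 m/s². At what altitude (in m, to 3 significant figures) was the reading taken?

z ≈ 1100 m

Scale height: H = RT/g = 287 × 248.9 / 9.819 = 7275.1 m.
Invert the barometric formula: z = H ln(P₀/P).
P₀/P = 969/833 = 1.1633; ln(1.1633) = 0.15126.
z = 7275.1 × 0.15126 = 1100.4 m.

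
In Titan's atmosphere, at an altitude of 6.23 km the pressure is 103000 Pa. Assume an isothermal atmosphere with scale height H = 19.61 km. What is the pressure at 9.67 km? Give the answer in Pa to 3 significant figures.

P ≈ 86400 Pa

Between two levels, P₂ = P₁ exp(−Δz/H) with Δz = z₂ − z₁.
Δz = 9670.0 − 6230.0 = 3440.0 m; Δz/H = 3440.0/19610 = 0.17542.
P₂ = 103000 × exp(−0.17542) = 103000 × 0.83910 = 86427 Pa.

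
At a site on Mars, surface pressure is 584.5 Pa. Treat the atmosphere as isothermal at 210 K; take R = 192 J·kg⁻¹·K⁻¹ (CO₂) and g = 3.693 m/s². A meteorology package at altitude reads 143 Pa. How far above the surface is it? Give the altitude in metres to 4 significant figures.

Scale height: H = RT/g = 192 × 210 / 3.693 = 10918 m.
Invert the barometric formula: z = H ln(P₀/P).
P₀/P = 584.5/143 = 4.0874; ln(4.0874) = 1.4079.
z = 10918 × 1.4079 = 15371 m.

z ≈ 15370 m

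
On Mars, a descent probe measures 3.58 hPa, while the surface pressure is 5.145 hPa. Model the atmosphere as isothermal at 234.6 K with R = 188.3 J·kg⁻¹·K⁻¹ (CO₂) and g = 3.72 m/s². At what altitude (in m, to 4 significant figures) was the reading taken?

Scale height: H = RT/g = 188.3 × 234.6 / 3.72 = 11875 m.
Invert the barometric formula: z = H ln(P₀/P).
P₀/P = 5.145/3.58 = 1.4372; ln(1.4372) = 0.36270.
z = 11875 × 0.36270 = 4307.1 m.

z ≈ 4307 m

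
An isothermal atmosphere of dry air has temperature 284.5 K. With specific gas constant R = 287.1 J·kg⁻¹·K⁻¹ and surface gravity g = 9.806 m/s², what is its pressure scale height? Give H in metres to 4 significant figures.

H ≈ 8330 m

The scale height of an isothermal atmosphere is H = RT/g.
H = 287.1 × 284.5 / 9.806 = 81680/9.806 = 8329.6 m.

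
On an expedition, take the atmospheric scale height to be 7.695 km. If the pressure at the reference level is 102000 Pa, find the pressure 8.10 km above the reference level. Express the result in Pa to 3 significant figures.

Barometric formula: P = P₀ exp(−z/H).
z/H = 8100.0/7695.0 = 1.0526; exp(−1.0526) = 0.34903.
P = 102000 × 0.34903 = 35601 Pa.

P ≈ 35600 Pa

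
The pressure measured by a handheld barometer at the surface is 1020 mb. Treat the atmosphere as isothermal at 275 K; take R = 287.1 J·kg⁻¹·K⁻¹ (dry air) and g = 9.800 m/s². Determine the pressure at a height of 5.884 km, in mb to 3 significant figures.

P ≈ 491 mb

Scale height: H = RT/g = 287.1 × 275 / 9.800 = 8056.4 m.
Barometric formula: P = P₀ exp(−z/H).
z/H = 5884.0/8056.4 = 0.73035; exp(−0.73035) = 0.48174.
P = 1020 × 0.48174 = 491.37 mb.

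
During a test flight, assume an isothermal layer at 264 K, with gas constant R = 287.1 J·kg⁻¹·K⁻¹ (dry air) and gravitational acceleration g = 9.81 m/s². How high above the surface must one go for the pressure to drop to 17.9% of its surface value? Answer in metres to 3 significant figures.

z ≈ 13300 m

Scale height: H = RT/g = 287.1 × 264 / 9.81 = 7726.2 m.
Set P/P₀ = exp(−z/H) = 0.179, so z = −H ln(0.179).
−ln(0.179) = 1.7204; z = 7726.2 × 1.7204 = 13292 m.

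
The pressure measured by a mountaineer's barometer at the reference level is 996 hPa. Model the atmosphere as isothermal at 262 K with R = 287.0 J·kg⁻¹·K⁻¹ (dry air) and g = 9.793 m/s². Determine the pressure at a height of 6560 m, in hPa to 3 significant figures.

Scale height: H = RT/g = 287.0 × 262 / 9.793 = 7678.3 m.
Barometric formula: P = P₀ exp(−z/H).
z/H = 6560.0/7678.3 = 0.85436; exp(−0.85436) = 0.42556.
P = 996 × 0.42556 = 423.86 hPa.

P ≈ 424 hPa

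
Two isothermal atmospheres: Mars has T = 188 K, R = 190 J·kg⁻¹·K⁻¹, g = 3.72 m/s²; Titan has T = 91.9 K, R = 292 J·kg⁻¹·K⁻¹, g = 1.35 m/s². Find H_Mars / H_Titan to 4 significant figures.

H = RT/g for each body.
H_Mars = 190 × 188 / 3.72 = 9602.2 m.
H_Titan = 292 × 91.9 / 1.35 = 19878 m.
H_Mars/H_Titan = 9602.2/19878 = 0.48306.

H_Mars/H_Titan ≈ 0.4831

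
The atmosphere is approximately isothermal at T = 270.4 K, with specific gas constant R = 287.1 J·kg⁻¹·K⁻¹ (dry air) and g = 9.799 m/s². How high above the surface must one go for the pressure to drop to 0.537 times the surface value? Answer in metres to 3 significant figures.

Scale height: H = RT/g = 287.1 × 270.4 / 9.799 = 7922.4 m.
Set P/P₀ = exp(−z/H) = 0.537, so z = −H ln(0.537).
−ln(0.537) = 0.62176; z = 7922.4 × 0.62176 = 4925.8 m.

z ≈ 4930 m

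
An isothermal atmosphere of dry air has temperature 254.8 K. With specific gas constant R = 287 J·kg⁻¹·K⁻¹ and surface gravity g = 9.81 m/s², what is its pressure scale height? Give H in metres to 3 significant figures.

H ≈ 7450 m

The scale height of an isothermal atmosphere is H = RT/g.
H = 287 × 254.8 / 9.81 = 73128/9.81 = 7454.4 m.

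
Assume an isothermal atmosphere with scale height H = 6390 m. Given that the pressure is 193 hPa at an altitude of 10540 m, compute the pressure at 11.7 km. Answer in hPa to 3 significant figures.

P ≈ 161 hPa

Between two levels, P₂ = P₁ exp(−Δz/H) with Δz = z₂ − z₁.
Δz = 11700 − 10540 = 1160.0 m; Δz/H = 1160.0/6390.0 = 0.18153.
P₂ = 193 × exp(−0.18153) = 193 × 0.83399 = 160.96 hPa.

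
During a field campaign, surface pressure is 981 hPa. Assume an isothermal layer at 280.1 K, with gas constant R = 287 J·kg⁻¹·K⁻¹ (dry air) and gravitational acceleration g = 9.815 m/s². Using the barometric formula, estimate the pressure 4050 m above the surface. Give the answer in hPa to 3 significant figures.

Scale height: H = RT/g = 287 × 280.1 / 9.815 = 8190.4 m.
Barometric formula: P = P₀ exp(−z/H).
z/H = 4050.0/8190.4 = 0.49448; exp(−0.49448) = 0.60989.
P = 981 × 0.60989 = 598.30 hPa.

P ≈ 598 hPa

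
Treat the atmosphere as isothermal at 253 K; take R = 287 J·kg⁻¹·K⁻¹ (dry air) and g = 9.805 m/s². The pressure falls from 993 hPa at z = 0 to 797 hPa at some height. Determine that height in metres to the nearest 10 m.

Scale height: H = RT/g = 287 × 253 / 9.805 = 7405.5 m.
Invert the barometric formula: z = H ln(P₀/P).
P₀/P = 993/797 = 1.2459; ln(1.2459) = 0.21986.
z = 7405.5 × 0.21986 = 1628.2 m.

z ≈ 1630 m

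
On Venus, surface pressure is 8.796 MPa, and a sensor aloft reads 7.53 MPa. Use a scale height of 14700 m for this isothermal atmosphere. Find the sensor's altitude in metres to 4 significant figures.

z ≈ 2284 m

Invert the barometric formula: z = H ln(P₀/P).
P₀/P = 8.796/7.53 = 1.1681; ln(1.1681) = 0.15538.
z = 14700 × 0.15538 = 2284.1 m.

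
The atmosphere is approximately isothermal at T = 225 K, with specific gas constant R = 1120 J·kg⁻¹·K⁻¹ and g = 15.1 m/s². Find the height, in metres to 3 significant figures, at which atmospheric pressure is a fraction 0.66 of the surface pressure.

z ≈ 6930 m

Scale height: H = RT/g = 1120 × 225 / 15.1 = 16689 m.
Set P/P₀ = exp(−z/H) = 0.66, so z = −H ln(0.66).
−ln(0.66) = 0.41552; z = 16689 × 0.41552 = 6934.6 m.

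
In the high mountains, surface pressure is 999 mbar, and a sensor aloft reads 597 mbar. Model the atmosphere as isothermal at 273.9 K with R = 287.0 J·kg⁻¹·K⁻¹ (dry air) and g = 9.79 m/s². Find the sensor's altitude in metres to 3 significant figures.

z ≈ 4130 m

Scale height: H = RT/g = 287.0 × 273.9 / 9.79 = 8029.6 m.
Invert the barometric formula: z = H ln(P₀/P).
P₀/P = 999/597 = 1.6734; ln(1.6734) = 0.51486.
z = 8029.6 × 0.51486 = 4134.1 m.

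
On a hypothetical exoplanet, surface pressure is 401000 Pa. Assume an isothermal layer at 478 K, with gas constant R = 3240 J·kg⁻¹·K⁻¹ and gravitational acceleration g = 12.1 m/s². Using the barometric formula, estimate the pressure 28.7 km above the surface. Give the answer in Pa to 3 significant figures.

Scale height: H = RT/g = 3240 × 478 / 12.1 = 127990 m.
Barometric formula: P = P₀ exp(−z/H).
z/H = 28700/127990 = 0.22424; exp(−0.22424) = 0.79912.
P = 401000 × 0.79912 = 320450 Pa.

P ≈ 320000 Pa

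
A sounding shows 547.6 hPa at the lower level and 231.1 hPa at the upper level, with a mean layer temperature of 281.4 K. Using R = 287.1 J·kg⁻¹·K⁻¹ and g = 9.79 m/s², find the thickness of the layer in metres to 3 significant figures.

Hypsometric equation: Δz = (R T̄/g) ln(P₁/P₂).
R T̄/g = 287.1 × 281.4 / 9.79 = 8252.3 m.
ln(547.6/231.1) = ln(2.3695) = 0.86268.
Δz = 8252.3 × 0.86268 = 7119.1 m.

Δz ≈ 7120 m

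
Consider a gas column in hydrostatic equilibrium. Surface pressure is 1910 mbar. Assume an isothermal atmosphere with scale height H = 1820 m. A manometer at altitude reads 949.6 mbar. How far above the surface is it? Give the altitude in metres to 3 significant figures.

z ≈ 1270 m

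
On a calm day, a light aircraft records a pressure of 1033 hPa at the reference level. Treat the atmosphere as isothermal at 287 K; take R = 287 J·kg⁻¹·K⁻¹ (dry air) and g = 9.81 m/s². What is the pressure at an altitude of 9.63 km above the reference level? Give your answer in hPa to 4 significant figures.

P ≈ 328.1 hPa

Scale height: H = RT/g = 287 × 287 / 9.81 = 8396.4 m.
Barometric formula: P = P₀ exp(−z/H).
z/H = 9630.0/8396.4 = 1.1469; exp(−1.1469) = 0.31762.
P = 1033 × 0.31762 = 328.10 hPa.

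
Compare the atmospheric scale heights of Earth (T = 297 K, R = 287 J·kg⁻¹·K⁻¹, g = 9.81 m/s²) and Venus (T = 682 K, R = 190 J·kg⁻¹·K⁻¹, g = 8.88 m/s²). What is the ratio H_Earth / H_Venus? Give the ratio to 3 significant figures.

H = RT/g for each body.
H_Earth = 287 × 297 / 9.81 = 8689.0 m.
H_Venus = 190 × 682 / 8.88 = 14592 m.
H_Earth/H_Venus = 8689.0/14592 = 0.59546.

H_Earth/H_Venus ≈ 0.595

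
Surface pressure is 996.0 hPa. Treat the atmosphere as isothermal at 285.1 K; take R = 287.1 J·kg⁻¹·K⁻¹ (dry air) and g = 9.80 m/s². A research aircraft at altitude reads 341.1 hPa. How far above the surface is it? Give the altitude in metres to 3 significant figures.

z ≈ 8950 m

Scale height: H = RT/g = 287.1 × 285.1 / 9.80 = 8352.3 m.
Invert the barometric formula: z = H ln(P₀/P).
P₀/P = 996.0/341.1 = 2.9200; ln(2.9200) = 1.0716.
z = 8352.3 × 1.0716 = 8950.3 m.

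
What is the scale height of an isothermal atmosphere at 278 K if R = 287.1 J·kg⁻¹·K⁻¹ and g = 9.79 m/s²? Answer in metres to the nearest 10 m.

H ≈ 8150 m

The scale height of an isothermal atmosphere is H = RT/g.
H = 287.1 × 278 / 9.79 = 79814/9.79 = 8152.6 m.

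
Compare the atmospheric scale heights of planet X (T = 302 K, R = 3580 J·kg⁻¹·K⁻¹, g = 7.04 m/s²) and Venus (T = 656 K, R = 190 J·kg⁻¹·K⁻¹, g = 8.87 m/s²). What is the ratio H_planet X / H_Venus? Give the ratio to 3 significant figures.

H = RT/g for each body.
H_planet X = 3580 × 302 / 7.04 = 153570 m.
H_Venus = 190 × 656 / 8.87 = 14052 m.
H_planet X/H_Venus = 153570/14052 = 10.929.

H_planet X/H_Venus ≈ 10.9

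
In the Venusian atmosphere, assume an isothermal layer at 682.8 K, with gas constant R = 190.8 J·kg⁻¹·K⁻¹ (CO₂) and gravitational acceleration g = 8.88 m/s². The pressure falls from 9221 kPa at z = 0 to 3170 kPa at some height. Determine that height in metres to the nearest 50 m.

Scale height: H = RT/g = 190.8 × 682.8 / 8.88 = 14671 m.
Invert the barometric formula: z = H ln(P₀/P).
P₀/P = 9221/3170 = 2.9088; ln(2.9088) = 1.0677.
z = 14671 × 1.0677 = 15664 m.

z ≈ 15650 m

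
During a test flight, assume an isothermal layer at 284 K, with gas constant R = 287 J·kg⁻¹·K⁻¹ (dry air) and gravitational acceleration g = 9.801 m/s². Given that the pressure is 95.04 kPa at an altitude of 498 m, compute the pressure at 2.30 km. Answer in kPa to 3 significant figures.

Scale height: H = RT/g = 287 × 284 / 9.801 = 8316.3 m.
Between two levels, P₂ = P₁ exp(−Δz/H) with Δz = z₂ − z₁.
Δz = 2300.0 − 498.00 = 1802.0 m; Δz/H = 1802.0/8316.3 = 0.21668.
P₂ = 95.04 × exp(−0.21668) = 95.04 × 0.80519 = 76.525 kPa.

P ≈ 76.5 kPa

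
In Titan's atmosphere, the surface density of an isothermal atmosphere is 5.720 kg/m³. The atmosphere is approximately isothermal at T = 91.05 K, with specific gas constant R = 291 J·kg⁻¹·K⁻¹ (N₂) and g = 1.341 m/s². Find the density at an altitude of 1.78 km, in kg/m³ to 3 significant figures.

ρ ≈ 5.23 kg/m³

Scale height: H = RT/g = 291 × 91.05 / 1.341 = 19758 m.
In an isothermal atmosphere, density decays like pressure: ρ = ρ₀ exp(−z/H).
z/H = 1780.0/19758 = 0.090090; exp(−0.090090) = 0.91385.
ρ = 5.720 × 0.91385 = 5.2272 kg/m³.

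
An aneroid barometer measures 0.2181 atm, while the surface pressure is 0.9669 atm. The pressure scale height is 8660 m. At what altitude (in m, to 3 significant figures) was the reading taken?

z ≈ 12900 m

Invert the barometric formula: z = H ln(P₀/P).
P₀/P = 0.9669/0.2181 = 4.4333; ln(4.4333) = 1.4891.
z = 8660.0 × 1.4891 = 12896 m.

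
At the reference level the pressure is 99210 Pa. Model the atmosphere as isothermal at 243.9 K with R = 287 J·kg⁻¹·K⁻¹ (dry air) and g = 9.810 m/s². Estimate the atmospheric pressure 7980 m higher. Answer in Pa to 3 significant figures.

P ≈ 32400 Pa

Scale height: H = RT/g = 287 × 243.9 / 9.810 = 7135.5 m.
Barometric formula: P = P₀ exp(−z/H).
z/H = 7980.0/7135.5 = 1.1184; exp(−1.1184) = 0.32680.
P = 99210 × 0.32680 = 32422 Pa.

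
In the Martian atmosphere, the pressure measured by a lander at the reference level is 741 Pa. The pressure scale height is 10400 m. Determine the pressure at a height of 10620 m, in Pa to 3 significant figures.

Barometric formula: P = P₀ exp(−z/H).
z/H = 10620/10400 = 1.0212; exp(−1.0212) = 0.36016.
P = 741 × 0.36016 = 266.88 Pa.

P ≈ 267 Pa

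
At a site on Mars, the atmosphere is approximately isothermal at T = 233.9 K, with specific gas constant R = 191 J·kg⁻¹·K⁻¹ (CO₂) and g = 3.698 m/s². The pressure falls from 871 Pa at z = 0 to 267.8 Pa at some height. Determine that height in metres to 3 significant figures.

z ≈ 14200 m

Scale height: H = RT/g = 191 × 233.9 / 3.698 = 12081 m.
Invert the barometric formula: z = H ln(P₀/P).
P₀/P = 871/267.8 = 3.2524; ln(3.2524) = 1.1794.
z = 12081 × 1.1794 = 14248 m.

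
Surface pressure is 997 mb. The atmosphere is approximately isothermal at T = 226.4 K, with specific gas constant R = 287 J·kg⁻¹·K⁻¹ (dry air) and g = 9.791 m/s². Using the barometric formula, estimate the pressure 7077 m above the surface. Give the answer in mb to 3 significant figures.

Scale height: H = RT/g = 287 × 226.4 / 9.791 = 6636.4 m.
Barometric formula: P = P₀ exp(−z/H).
z/H = 7077.0/6636.4 = 1.0664; exp(−1.0664) = 0.34425.
P = 997 × 0.34425 = 343.22 mb.

P ≈ 343 mb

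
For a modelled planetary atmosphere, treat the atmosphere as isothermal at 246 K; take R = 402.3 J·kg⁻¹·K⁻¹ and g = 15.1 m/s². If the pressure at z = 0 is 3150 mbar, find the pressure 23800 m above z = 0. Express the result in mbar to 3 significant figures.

P ≈ 83.4 mbar

Scale height: H = RT/g = 402.3 × 246 / 15.1 = 6554.0 m.
Barometric formula: P = P₀ exp(−z/H).
z/H = 23800/6554.0 = 3.6314; exp(−3.6314) = 0.026479.
P = 3150 × 0.026479 = 83.409 mbar.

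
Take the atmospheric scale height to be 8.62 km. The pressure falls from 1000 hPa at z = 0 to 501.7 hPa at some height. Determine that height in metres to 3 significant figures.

z ≈ 5950 m

Invert the barometric formula: z = H ln(P₀/P).
P₀/P = 1000/501.7 = 1.9932; ln(1.9932) = 0.68974.
z = 8620.0 × 0.68974 = 5945.6 m.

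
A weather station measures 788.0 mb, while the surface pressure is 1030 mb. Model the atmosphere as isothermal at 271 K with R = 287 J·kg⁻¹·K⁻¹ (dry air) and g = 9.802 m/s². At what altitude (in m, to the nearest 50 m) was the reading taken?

z ≈ 2150 m

Scale height: H = RT/g = 287 × 271 / 9.802 = 7934.8 m.
Invert the barometric formula: z = H ln(P₀/P).
P₀/P = 1030/788.0 = 1.3071; ln(1.3071) = 0.26781.
z = 7934.8 × 0.26781 = 2125.0 m.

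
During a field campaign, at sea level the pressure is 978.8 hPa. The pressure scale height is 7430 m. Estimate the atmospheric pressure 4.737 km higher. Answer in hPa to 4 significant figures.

P ≈ 517.4 hPa

Barometric formula: P = P₀ exp(−z/H).
z/H = 4737.0/7430.0 = 0.63755; exp(−0.63755) = 0.52859.
P = 978.8 × 0.52859 = 517.38 hPa.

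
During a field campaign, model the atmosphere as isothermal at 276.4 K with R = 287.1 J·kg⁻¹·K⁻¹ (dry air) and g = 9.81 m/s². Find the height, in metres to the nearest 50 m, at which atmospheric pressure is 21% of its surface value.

Scale height: H = RT/g = 287.1 × 276.4 / 9.81 = 8089.1 m.
Set P/P₀ = exp(−z/H) = 0.21, so z = −H ln(0.21).
−ln(0.21) = 1.5606; z = 8089.1 × 1.5606 = 12624 m.

z ≈ 12600 m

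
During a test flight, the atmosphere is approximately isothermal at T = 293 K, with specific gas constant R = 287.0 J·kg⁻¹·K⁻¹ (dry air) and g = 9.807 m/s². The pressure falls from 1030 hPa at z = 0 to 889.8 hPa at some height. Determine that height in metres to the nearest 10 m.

z ≈ 1250 m

Scale height: H = RT/g = 287.0 × 293 / 9.807 = 8574.6 m.
Invert the barometric formula: z = H ln(P₀/P).
P₀/P = 1030/889.8 = 1.1576; ln(1.1576) = 0.14635.
z = 8574.6 × 0.14635 = 1254.9 m.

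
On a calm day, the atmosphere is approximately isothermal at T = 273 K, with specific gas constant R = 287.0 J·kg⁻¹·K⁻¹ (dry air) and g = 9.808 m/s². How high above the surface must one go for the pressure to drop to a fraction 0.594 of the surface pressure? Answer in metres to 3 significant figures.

z ≈ 4160 m

Scale height: H = RT/g = 287.0 × 273 / 9.808 = 7988.5 m.
Set P/P₀ = exp(−z/H) = 0.594, so z = −H ln(0.594).
−ln(0.594) = 0.52088; z = 7988.5 × 0.52088 = 4161.0 m.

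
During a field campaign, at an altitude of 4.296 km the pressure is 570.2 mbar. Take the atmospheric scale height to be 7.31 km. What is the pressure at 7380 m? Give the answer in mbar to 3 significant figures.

Between two levels, P₂ = P₁ exp(−Δz/H) with Δz = z₂ − z₁.
Δz = 7380.0 − 4296.0 = 3084.0 m; Δz/H = 3084.0/7310.0 = 0.42189.
P₂ = 570.2 × exp(−0.42189) = 570.2 × 0.65581 = 373.94 mbar.

P ≈ 374 mbar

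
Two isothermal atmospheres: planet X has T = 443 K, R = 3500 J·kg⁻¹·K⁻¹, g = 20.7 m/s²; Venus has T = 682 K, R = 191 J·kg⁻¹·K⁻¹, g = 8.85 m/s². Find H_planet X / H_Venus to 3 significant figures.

H_planet X/H_Venus ≈ 5.09

H = RT/g for each body.
H_planet X = 3500 × 443 / 20.7 = 74903 m.
H_Venus = 191 × 682 / 8.85 = 14719 m.
H_planet X/H_Venus = 74903/14719 = 5.0889.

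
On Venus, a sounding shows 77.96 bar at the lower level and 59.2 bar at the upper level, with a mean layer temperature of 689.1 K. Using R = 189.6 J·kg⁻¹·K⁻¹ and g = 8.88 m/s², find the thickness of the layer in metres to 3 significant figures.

Δz ≈ 4050 m

Hypsometric equation: Δz = (R T̄/g) ln(P₁/P₂).
R T̄/g = 189.6 × 689.1 / 8.88 = 14713 m.
ln(77.96/59.2) = ln(1.3169) = 0.27528.
Δz = 14713 × 0.27528 = 4050.2 m.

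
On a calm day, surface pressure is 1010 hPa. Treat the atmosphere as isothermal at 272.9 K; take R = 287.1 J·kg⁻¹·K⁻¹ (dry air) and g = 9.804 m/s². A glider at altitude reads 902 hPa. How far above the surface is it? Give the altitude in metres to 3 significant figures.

z ≈ 904 m

Scale height: H = RT/g = 287.1 × 272.9 / 9.804 = 7991.6 m.
Invert the barometric formula: z = H ln(P₀/P).
P₀/P = 1010/902 = 1.1197; ln(1.1197) = 0.11306.
z = 7991.6 × 0.11306 = 903.53 m.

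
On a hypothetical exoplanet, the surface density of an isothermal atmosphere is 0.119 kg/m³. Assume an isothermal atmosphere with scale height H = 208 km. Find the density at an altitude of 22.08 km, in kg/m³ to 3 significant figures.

ρ ≈ 0.107 kg/m³

In an isothermal atmosphere, density decays like pressure: ρ = ρ₀ exp(−z/H).
z/H = 22080/208000 = 0.10615; exp(−0.10615) = 0.89929.
ρ = 0.119 × 0.89929 = 0.10702 kg/m³.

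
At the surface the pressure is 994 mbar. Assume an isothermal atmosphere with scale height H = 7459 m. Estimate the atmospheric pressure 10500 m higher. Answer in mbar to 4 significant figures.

P ≈ 243.2 mbar

Barometric formula: P = P₀ exp(−z/H).
z/H = 10500/7459.0 = 1.4077; exp(−1.4077) = 0.24471.
P = 994 × 0.24471 = 243.24 mbar.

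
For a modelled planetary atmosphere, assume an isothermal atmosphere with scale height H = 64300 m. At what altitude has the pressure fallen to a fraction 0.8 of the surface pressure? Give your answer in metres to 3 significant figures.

z ≈ 14300 m

Set P/P₀ = exp(−z/H) = 0.8, so z = −H ln(0.8).
−ln(0.8) = 0.22314; z = 64300 × 0.22314 = 14348 m.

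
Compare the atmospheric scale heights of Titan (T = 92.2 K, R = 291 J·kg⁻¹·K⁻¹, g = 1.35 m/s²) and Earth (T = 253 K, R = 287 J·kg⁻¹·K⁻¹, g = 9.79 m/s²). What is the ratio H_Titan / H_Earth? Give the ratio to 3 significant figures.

H = RT/g for each body.
H_Titan = 291 × 92.2 / 1.35 = 19874 m.
H_Earth = 287 × 253 / 9.79 = 7416.9 m.
H_Titan/H_Earth = 19874/7416.9 = 2.6796.

H_Titan/H_Earth ≈ 2.68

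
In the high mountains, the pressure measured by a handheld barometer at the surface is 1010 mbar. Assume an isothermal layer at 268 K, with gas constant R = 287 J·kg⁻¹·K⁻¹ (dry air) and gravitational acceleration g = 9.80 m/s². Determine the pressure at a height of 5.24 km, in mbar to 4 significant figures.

P ≈ 518.0 mbar

Scale height: H = RT/g = 287 × 268 / 9.80 = 7848.6 m.
Barometric formula: P = P₀ exp(−z/H).
z/H = 5240.0/7848.6 = 0.66763; exp(−0.66763) = 0.51292.
P = 1010 × 0.51292 = 518.05 mbar.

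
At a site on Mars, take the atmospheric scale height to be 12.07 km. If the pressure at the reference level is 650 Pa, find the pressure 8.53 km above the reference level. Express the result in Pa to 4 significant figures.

Barometric formula: P = P₀ exp(−z/H).
z/H = 8530.0/12070 = 0.70671; exp(−0.70671) = 0.49326.
P = 650 × 0.49326 = 320.62 Pa.

P ≈ 320.6 Pa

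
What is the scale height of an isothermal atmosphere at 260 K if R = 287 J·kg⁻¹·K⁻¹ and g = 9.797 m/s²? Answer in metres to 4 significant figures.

H ≈ 7617 m

The scale height of an isothermal atmosphere is H = RT/g.
H = 287 × 260 / 9.797 = 74620/9.797 = 7616.6 m.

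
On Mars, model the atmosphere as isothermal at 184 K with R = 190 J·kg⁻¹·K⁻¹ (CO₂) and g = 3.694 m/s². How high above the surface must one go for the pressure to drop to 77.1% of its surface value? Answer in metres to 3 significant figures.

Scale height: H = RT/g = 190 × 184 / 3.694 = 9464.0 m.
Set P/P₀ = exp(−z/H) = 0.771, so z = −H ln(0.771).
−ln(0.771) = 0.26007; z = 9464.0 × 0.26007 = 2461.3 m.

z ≈ 2460 m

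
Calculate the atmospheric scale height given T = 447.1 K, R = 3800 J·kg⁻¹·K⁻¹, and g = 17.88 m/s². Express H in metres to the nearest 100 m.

The scale height of an isothermal atmosphere is H = RT/g.
H = 3800 × 447.1 / 17.88 = 1699000/17.88 = 95022 m.

H ≈ 95000 m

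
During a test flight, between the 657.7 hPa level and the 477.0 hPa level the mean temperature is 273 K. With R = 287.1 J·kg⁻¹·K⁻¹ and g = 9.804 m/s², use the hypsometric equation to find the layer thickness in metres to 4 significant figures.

Δz ≈ 2568 m

Hypsometric equation: Δz = (R T̄/g) ln(P₁/P₂).
R T̄/g = 287.1 × 273 / 9.804 = 7994.5 m.
ln(657.7/477.0) = ln(1.3788) = 0.32121.
Δz = 7994.5 × 0.32121 = 2567.9 m.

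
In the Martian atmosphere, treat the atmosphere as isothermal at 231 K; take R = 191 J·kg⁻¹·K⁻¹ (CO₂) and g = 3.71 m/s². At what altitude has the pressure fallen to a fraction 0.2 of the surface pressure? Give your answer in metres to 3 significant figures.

Scale height: H = RT/g = 191 × 231 / 3.71 = 11892 m.
Set P/P₀ = exp(−z/H) = 0.2, so z = −H ln(0.2).
−ln(0.2) = 1.6094; z = 11892 × 1.6094 = 19139 m.

z ≈ 19100 m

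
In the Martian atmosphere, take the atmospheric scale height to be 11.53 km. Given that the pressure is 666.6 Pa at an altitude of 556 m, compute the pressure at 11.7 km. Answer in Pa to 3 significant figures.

P ≈ 254 Pa

Between two levels, P₂ = P₁ exp(−Δz/H) with Δz = z₂ − z₁.
Δz = 11700 − 556.00 = 11144 m; Δz/H = 11144/11530 = 0.96652.
P₂ = 666.6 × exp(−0.96652) = 666.6 × 0.38040 = 253.57 Pa.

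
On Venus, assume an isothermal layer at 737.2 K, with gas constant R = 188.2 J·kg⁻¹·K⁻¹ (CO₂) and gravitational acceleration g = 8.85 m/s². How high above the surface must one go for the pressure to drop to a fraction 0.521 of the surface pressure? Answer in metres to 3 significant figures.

z ≈ 10200 m

Scale height: H = RT/g = 188.2 × 737.2 / 8.85 = 15677 m.
Set P/P₀ = exp(−z/H) = 0.521, so z = −H ln(0.521).
−ln(0.521) = 0.65201; z = 15677 × 0.65201 = 10222 m.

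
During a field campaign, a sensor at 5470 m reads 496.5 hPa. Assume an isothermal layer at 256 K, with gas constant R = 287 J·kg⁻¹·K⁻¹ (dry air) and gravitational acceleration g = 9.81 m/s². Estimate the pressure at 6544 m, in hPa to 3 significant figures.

P ≈ 430 hPa

Scale height: H = RT/g = 287 × 256 / 9.81 = 7489.5 m.
Between two levels, P₂ = P₁ exp(−Δz/H) with Δz = z₂ − z₁.
Δz = 6544.0 − 5470.0 = 1074.0 m; Δz/H = 1074.0/7489.5 = 0.14340.
P₂ = 496.5 × exp(−0.14340) = 496.5 × 0.86641 = 430.17 hPa.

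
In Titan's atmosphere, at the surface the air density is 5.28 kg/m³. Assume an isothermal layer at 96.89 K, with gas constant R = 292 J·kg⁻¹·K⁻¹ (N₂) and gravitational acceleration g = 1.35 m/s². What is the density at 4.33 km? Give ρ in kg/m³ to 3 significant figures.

ρ ≈ 4.29 kg/m³

Scale height: H = RT/g = 292 × 96.89 / 1.35 = 20957 m.
In an isothermal atmosphere, density decays like pressure: ρ = ρ₀ exp(−z/H).
z/H = 4330.0/20957 = 0.20661; exp(−0.20661) = 0.81334.
ρ = 5.28 × 0.81334 = 4.2944 kg/m³.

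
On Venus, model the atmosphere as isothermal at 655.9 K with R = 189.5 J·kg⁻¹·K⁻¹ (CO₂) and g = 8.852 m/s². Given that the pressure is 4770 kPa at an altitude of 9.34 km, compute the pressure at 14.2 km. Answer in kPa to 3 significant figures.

P ≈ 3370 kPa

Scale height: H = RT/g = 189.5 × 655.9 / 8.852 = 14041 m.
Between two levels, P₂ = P₁ exp(−Δz/H) with Δz = z₂ − z₁.
Δz = 14200 − 9340.0 = 4860.0 m; Δz/H = 4860.0/14041 = 0.34613.
P₂ = 4770 × exp(−0.34613) = 4770 × 0.70742 = 3374.4 kPa.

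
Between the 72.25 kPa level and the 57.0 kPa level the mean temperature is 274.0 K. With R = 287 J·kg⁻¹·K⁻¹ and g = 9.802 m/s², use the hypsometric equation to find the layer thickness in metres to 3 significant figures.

Δz ≈ 1900 m

Hypsometric equation: Δz = (R T̄/g) ln(P₁/P₂).
R T̄/g = 287 × 274.0 / 9.802 = 8022.6 m.
ln(72.25/57.0) = ln(1.2675) = 0.23705.
Δz = 8022.6 × 0.23705 = 1901.8 m.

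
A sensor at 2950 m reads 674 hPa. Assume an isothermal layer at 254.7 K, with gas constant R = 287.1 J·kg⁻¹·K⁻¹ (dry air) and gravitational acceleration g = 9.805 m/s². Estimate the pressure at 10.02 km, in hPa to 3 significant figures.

Scale height: H = RT/g = 287.1 × 254.7 / 9.805 = 7457.9 m.
Between two levels, P₂ = P₁ exp(−Δz/H) with Δz = z₂ − z₁.
Δz = 10020 − 2950.0 = 7070.0 m; Δz/H = 7070.0/7457.9 = 0.94799.
P₂ = 674 × exp(−0.94799) = 674 × 0.38752 = 261.19 hPa.

P ≈ 261 hPa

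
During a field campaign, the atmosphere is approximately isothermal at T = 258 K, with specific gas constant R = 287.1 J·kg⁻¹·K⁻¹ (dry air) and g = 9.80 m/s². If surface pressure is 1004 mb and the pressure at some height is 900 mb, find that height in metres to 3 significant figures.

Scale height: H = RT/g = 287.1 × 258 / 9.80 = 7558.3 m.
Invert the barometric formula: z = H ln(P₀/P).
P₀/P = 1004/900 = 1.1156; ln(1.1156) = 0.10939.
z = 7558.3 × 0.10939 = 826.80 m.

z ≈ 827 m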